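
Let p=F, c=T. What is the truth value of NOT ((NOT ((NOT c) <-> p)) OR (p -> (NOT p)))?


Substitute p=F, c=T:
NOT c = F
(NOT c) <-> p = F <-> F = T
NOT ((NOT c) <-> p) = F
NOT p = T
p -> (NOT p) = F -> T = T
(NOT ((NOT c) <-> p)) OR (p -> (NOT p)) = F OR T = T
NOT ((NOT ((NOT c) <-> p)) OR (p -> (NOT p))) = F

F


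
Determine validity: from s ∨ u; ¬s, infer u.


This matches the form of disjunctive syllogism: the conclusion follows in every model of the premises.

Valid.


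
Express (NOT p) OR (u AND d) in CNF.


Step 1: Distribute ∨ over ∧: (¬p) ∨ (u ∧ d) = ((¬p) ∨ u) ∧ ((¬p) ∨ d).

((NOT p) OR u) AND ((NOT p) OR d)


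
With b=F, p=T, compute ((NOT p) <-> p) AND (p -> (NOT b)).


Substitute b=F, p=T:
NOT p = F
(NOT p) <-> p = F <-> T = F
NOT b = T
p -> (NOT b) = T -> T = T
((NOT p) <-> p) AND (p -> (NOT b)) = F AND T = F

F


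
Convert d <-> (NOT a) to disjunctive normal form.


Step 1: d ↔ (¬a) is true exactly when both agree: (d ∧ (¬a)) ∨ (¬d ∧ ¬(¬a)).
Step 2: Eliminate any double negations (¬¬X = X).

(d AND (NOT a)) OR ((NOT d) AND a)


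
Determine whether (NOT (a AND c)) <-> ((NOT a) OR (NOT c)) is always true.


Build the truth table over {a, c}:
a | c | φ
---------
F | F | T
T | F | T
F | T | T
T | T | T
Every row evaluates to true.

Yes, it is a tautology.


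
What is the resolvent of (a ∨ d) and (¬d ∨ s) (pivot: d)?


The clauses contain complementary literals d and ¬d.
Resolution eliminates this pair and disjoins the remaining literals (merging duplicates).

(a ∨ s)


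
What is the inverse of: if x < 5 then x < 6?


The inverse of (P → Q) is (¬P → ¬Q). It is equivalent to the converse, not to the original.
Here P = 'x < 5' and Q = 'x < 6'.

If not (x < 5), then not (x < 6).


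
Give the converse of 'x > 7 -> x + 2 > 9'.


The converse of (P → Q) is (Q → P). It is not in general equivalent to the original.
Here P = 'x > 7' and Q = 'x + 2 > 9'.

If x + 2 > 9, then x > 7.


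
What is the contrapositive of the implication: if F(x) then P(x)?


The contrapositive of (P → Q) is (¬Q → ¬P); it is logically equivalent to the original.
Here P = 'F(x)' and Q = 'P(x)'.

If not (P(x)), then not (F(x)).


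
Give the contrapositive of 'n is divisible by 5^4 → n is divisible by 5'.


The contrapositive of (P → Q) is (¬Q → ¬P); it is logically equivalent to the original.
Here P = 'n is divisible by 5^4' and Q = 'n is divisible by 5'.

If not (n is divisible by 5), then not (n is divisible by 5^4).


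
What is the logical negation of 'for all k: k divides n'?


¬(for all x: φ) = there exists x: ¬φ, and ¬(there exists x: φ) = for all x: ¬φ.
Apply to the universal statement.

there exists k: NOT(k divides n)


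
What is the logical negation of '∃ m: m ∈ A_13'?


¬(∀ x: φ) = ∃ x: ¬φ, and ¬(∃ x: φ) = ∀ x: ¬φ.
Apply to the existential statement.

∀ m: ¬(m ∈ A_13)


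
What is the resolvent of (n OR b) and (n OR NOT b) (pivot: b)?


The clauses contain complementary literals b and NOTb.
Resolution eliminates this pair and disjoins the remaining literals (merging duplicates).

n


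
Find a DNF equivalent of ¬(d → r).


Step 1: Rewrite implication then negate: ¬(¬d ∨ r) = d ∧ ¬r.

d ∧ (¬r)


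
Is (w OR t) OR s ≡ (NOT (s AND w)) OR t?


Compare truth tables:
s | t | w | φ | ψ
-----------------
F | F | F | F | T
T | F | F | T | T
F | T | F | T | T
T | T | F | T | T
F | F | T | T | T
T | F | T | T | F
F | T | T | T | T
T | T | T | T | T
They differ at row 1 (s=F, t=F, w=F): φ=F but ψ=T.

No, they are not logically equivalent.


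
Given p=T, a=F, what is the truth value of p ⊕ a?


Exclusive or is true when exactly one operand is true.
Substitute: p=T, a=F.
T ⊕ F evaluates to T.

T


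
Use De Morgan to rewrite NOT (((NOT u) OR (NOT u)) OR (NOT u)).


De Morgan: the negation of a disjunction is the conjunction of the negations.
Distribute NOT across OR, flipping it to AND, and negate each literal.

(u AND u) AND u


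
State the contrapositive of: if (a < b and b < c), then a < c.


The contrapositive of (P → Q) is (¬Q → ¬P); it is logically equivalent to the original.
Here P = '(a < b and b < c)' and Q = 'a < c'.

If not (a < c), then not ((a < b and b < c)).


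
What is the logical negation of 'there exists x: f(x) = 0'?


¬(for all x: φ) = there exists x: ¬φ, and ¬(there exists x: φ) = for all x: ¬φ.
Apply to the existential statement.

for all x: NOT(f(x) = 0)


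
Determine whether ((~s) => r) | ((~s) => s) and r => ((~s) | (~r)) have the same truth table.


Compare truth tables:
r | s | φ | ψ
-------------
False | False | False | True
True | False | True | True
False | True | True | True
True | True | True | False
They differ at row 1 (r=False, s=False): φ=False but ψ=True.

No, they are not logically equivalent.


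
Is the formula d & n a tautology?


Build the truth table over {d, n}:
d | n | φ
---------
False | False | False
True | False | False
False | True | False
True | True | True
Counterexample at row 1: with d=False, n=False, the formula is False.

No, it is not a tautology.


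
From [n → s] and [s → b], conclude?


Hypothetical syllogism: from (P → Q) and (Q → R), infer (P → R).
Chain the two implications through the shared middle term 's'.

n → b


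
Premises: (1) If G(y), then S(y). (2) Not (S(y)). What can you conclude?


Modus tollens: from (P → Q) and ¬Q, infer ¬P.
Q = 'S(y)' is denied; since P → Q, P must also fail.

Not (G(y)).


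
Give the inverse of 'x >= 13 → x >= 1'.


The inverse of (P → Q) is (¬P → ¬Q). It is equivalent to the converse, not to the original.
Here P = 'x >= 13' and Q = 'x >= 1'.

If not (x >= 13), then not (x >= 1).


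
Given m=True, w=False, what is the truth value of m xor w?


Exclusive or is true when exactly one operand is true.
Substitute: m=True, w=False.
True xor False evaluates to True.

True


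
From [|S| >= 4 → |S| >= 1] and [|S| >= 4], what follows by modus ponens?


Modus ponens: from (P → Q) and P, infer Q.
P = '|S| >= 4' is asserted, and P → Q holds, so Q follows.

|S| >= 1.


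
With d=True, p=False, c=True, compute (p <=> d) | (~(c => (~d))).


Substitute d=True, p=False, c=True:
p <=> d = False <=> True = False
~d = False
c => (~d) = True => False = False
~(c => (~d)) = True
(p <=> d) | (~(c => (~d))) = False | True = True

True


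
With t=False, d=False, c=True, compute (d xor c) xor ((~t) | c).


Substitute t=False, d=False, c=True:
d xor c = False xor True = True
~t = True
(~t) | c = True | True = True
(d xor c) xor ((~t) | c) = True xor True = False

False


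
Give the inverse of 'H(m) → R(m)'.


The inverse of (P → Q) is (¬P → ¬Q). It is equivalent to the converse, not to the original.
Here P = 'H(m)' and Q = 'R(m)'.

If not (H(m)), then not (R(m)).


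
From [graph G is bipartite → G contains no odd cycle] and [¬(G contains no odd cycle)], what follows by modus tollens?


Modus tollens: from (P → Q) and ¬Q, infer ¬P.
Q = 'G contains no odd cycle' is denied; since P → Q, P must also fail.

Not (graph G is bipartite).


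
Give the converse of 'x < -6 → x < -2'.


The converse of (P → Q) is (Q → P). It is not in general equivalent to the original.
Here P = 'x < -6' and Q = 'x < -2'.

If x < -2, then x < -6.


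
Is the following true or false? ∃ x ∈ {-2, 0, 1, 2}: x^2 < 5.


Evaluate the predicate on each element: -2:T, 0:T, 1:T, 2:T.
Witness x = -2 satisfies the predicate.

T


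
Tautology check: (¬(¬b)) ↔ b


Build the truth table over {b}:
b | φ
-----
F | T
T | T
Every row evaluates to true.

Yes, it is a tautology.


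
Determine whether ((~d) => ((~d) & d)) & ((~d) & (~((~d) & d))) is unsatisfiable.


Truth table over {d}:
d | φ
-----
False | False
True | False
Every row is false.

Yes, it is a contradiction.


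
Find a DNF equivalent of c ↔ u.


Step 1: c ↔ u is true exactly when both agree: (c ∧ u) ∨ (¬c ∧ ¬u).

(c ∧ u) ∨ ((¬c) ∧ (¬u))


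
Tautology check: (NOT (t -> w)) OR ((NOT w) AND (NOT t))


Build the truth table over {t, w}:
t | w | φ
---------
F | F | T
T | F | T
F | T | F
T | T | F
Counterexample at row 3: with t=F, w=T, the formula is F.

No, it is not a tautology.


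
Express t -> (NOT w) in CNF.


Step 1: Rewrite t → (¬w) as ¬t ∨ (¬w).

(NOT t) OR (NOT w)


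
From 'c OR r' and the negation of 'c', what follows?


Disjunctive syllogism: from (P ∨ Q) and ¬P, infer Q.
One disjunct, 'c', is ruled out; the other must hold.

r


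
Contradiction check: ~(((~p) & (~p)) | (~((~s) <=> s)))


Truth table over {p, s}:
p | s | φ
---------
False | False | False
True | False | False
False | True | False
True | True | False
Every row is false.

Yes, it is a contradiction.


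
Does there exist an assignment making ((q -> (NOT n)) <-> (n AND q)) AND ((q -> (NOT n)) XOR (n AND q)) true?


Check all 4 assignments over {n, q}:
n | q | φ
---------
F | F | F
T | F | F
F | T | F
T | T | F
No assignment makes the formula true.

Unsatisfiable.


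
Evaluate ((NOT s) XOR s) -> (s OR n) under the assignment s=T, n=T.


Substitute s=T, n=T:
NOT s = F
(NOT s) XOR s = F XOR T = T
s OR n = T OR T = T
((NOT s) XOR s) -> (s OR n) = T -> T = T

T


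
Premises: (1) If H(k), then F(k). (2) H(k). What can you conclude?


Modus ponens: from (P → Q) and P, infer Q.
P = 'H(k)' is asserted, and P → Q holds, so Q follows.

F(k).


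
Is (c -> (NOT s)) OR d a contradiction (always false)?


Truth table over {c, d, s}:
c | d | s | φ
-------------
F | F | F | T
T | F | F | T
F | T | F | T
T | T | F | T
F | F | T | T
T | F | T | F
F | T | T | T
T | T | T | T
Satisfying assignment at row 1: c=F, d=F, s=F gives T.

No, it is not a contradiction.


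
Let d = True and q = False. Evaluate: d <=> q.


Biconditional is true when both operands have the same truth value.
Substitute: d=True, q=False.
True <=> False evaluates to False.

False


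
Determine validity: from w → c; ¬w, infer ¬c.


This is denying the antecedent (fallacy). There exist truth assignments where the premises are all true but the conclusion is false.

Invalid.


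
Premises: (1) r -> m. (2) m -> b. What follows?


Hypothetical syllogism: from (P → Q) and (Q → R), infer (P → R).
Chain the two implications through the shared middle term 'm'.

r -> b


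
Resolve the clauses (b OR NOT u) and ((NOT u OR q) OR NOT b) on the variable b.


The clauses contain complementary literals b and NOTb.
Resolution eliminates this pair and disjoins the remaining literals (merging duplicates).

(NOT u OR q)


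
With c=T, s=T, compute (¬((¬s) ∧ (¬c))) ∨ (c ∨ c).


Substitute c=T, s=T:
¬s = F
¬c = F
(¬s) ∧ (¬c) = F ∧ F = F
¬((¬s) ∧ (¬c)) = T
c ∨ c = T ∨ T = T
(¬((¬s) ∧ (¬c))) ∨ (c ∨ c) = T ∨ T = T

T


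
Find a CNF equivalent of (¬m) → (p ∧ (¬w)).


Step 1: Rewrite (¬m) → (p ∧ (¬w)) as ¬(¬m) ∨ (p ∧ (¬w)).
Step 2: Distribute ∨ over ∧.
Step 3: Eliminate any double negations (¬¬X = X).

(m ∨ p) ∧ (m ∨ (¬w))


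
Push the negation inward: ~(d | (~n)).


De Morgan: the negation of a disjunction is the conjunction of the negations.
Distribute ~ across |, flipping it to &, and negate each literal.

(~d) & n


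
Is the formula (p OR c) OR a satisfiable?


Search for a satisfying assignment over {a, c, p}.
Try a=T, c=F, p=F: the formula evaluates to T.
A satisfying assignment exists.

Satisfiable.


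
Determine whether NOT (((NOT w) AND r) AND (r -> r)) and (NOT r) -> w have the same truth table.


Compare truth tables:
r | w | φ | ψ
-------------
F | F | T | F
T | F | F | T
F | T | T | T
T | T | T | T
They differ at row 1 (r=F, w=F): φ=T but ψ=F.

No, they are not logically equivalent.


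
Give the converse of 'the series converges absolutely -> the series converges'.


The converse of (P → Q) is (Q → P). It is not in general equivalent to the original.
Here P = 'the series converges absolutely' and Q = 'the series converges'.

If the series converges, then the series converges absolutely.


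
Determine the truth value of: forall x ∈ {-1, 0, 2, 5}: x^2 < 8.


Evaluate the predicate on each element: -1:True, 0:True, 2:True, 5:False.
Counterexample x = 5 fails the predicate.

False


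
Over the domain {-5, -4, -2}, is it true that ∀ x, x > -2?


Evaluate the predicate on each element: -5:F, -4:F, -2:F.
Counterexample x = -5 fails the predicate.

F


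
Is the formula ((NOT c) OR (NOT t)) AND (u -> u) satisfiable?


Search for a satisfying assignment over {c, t, u}.
Try c=F, t=F, u=F: the formula evaluates to T.
A satisfying assignment exists.

Satisfiable.


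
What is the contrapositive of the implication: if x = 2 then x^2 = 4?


The contrapositive of (P → Q) is (¬Q → ¬P); it is logically equivalent to the original.
Here P = 'x = 2' and Q = 'x^2 = 4'.

If not (x^2 = 4), then not (x = 2).


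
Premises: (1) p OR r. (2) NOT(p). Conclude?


Disjunctive syllogism: from (P ∨ Q) and ¬P, infer Q.
One disjunct, 'p', is ruled out; the other must hold.

r


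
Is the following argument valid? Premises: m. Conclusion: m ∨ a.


This matches the form of disjunction introduction: the conclusion follows in every model of the premises.

Valid.


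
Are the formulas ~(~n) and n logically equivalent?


Compare truth tables:
n | φ | ψ
---------
False | False | False
True | True | True
The columns φ and ψ agree on every row.

Yes, they are logically equivalent.


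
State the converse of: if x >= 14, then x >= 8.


The converse of (P → Q) is (Q → P). It is not in general equivalent to the original.
Here P = 'x >= 14' and Q = 'x >= 8'.

If x >= 8, then x >= 14.


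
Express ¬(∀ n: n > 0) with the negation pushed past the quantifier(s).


¬(∀ x: φ) = ∃ x: ¬φ, and ¬(∃ x: φ) = ∀ x: ¬φ.
Apply to the universal statement.

∃ n: ¬(n > 0)


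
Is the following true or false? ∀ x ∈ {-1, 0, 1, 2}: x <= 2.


Evaluate the predicate on each element: -1:T, 0:T, 1:T, 2:T.
Every element satisfies the predicate.

T


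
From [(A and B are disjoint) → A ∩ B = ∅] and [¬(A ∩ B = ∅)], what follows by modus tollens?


Modus tollens: from (P → Q) and ¬Q, infer ¬P.
Q = 'A ∩ B = ∅' is denied; since P → Q, P must also fail.

Not ((A and B are disjoint)).


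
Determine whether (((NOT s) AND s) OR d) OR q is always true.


Build the truth table over {d, q, s}:
d | q | s | φ
-------------
F | F | F | F
T | F | F | T
F | T | F | T
T | T | F | T
F | F | T | F
T | F | T | T
F | T | T | T
T | T | T | T
Counterexample at row 1: with d=F, q=F, s=F, the formula is F.

No, it is not a tautology.


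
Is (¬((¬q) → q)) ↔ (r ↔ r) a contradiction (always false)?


Truth table over {q, r}:
q | r | φ
---------
F | F | T
T | F | F
F | T | T
T | T | F
Satisfying assignment at row 1: q=F, r=F gives T.

No, it is not a contradiction.


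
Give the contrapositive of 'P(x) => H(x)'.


The contrapositive of (P → Q) is (¬Q → ¬P); it is logically equivalent to the original.
Here P = 'P(x)' and Q = 'H(x)'.

If not (H(x)), then not (P(x)).


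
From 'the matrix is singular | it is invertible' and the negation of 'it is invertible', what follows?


Disjunctive syllogism: from (P ∨ Q) and ¬P, infer Q.
One disjunct, 'it is invertible', is ruled out; the other must hold.

the matrix is singular


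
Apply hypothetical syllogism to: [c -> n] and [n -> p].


Hypothetical syllogism: from (P → Q) and (Q → R), infer (P → R).
Chain the two implications through the shared middle term 'n'.

c -> p


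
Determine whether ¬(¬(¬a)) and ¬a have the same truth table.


Compare truth tables:
a | φ | ψ
---------
F | T | T
T | F | F
The columns φ and ψ agree on every row.

Yes, they are logically equivalent.


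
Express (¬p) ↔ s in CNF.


Step 1: Rewrite (¬p) ↔ s as ((¬p) → s) ∧ (s → (¬p)).
Step 2: Rewrite each implication as a disjunction.
Step 3: Eliminate any double negations (¬¬X = X).

(p ∨ s) ∧ ((¬s) ∨ (¬p))


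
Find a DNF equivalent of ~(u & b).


Step 1: Apply De Morgan: ¬(u ∧ b) = ¬u ∨ ¬b.

(~u) | (~b)


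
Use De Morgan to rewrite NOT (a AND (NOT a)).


De Morgan: the negation of a conjunction is the disjunction of the negations.
Distribute NOT across AND, flipping it to OR, and negate each literal.

(NOT a) OR a


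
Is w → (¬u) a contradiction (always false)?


Truth table over {u, w}:
u | w | φ
---------
F | F | T
T | F | T
F | T | T
T | T | F
Satisfying assignment at row 1: u=F, w=F gives T.

No, it is not a contradiction.


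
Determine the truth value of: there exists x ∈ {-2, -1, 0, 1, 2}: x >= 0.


Evaluate the predicate on each element: -2:F, -1:F, 0:T, 1:T, 2:T.
Witness x = 0 satisfies the predicate.

T


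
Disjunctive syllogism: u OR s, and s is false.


Disjunctive syllogism: from (P ∨ Q) and ¬P, infer Q.
One disjunct, 's', is ruled out; the other must hold.

u


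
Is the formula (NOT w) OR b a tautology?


Build the truth table over {b, w}:
b | w | φ
---------
F | F | T
T | F | T
F | T | F
T | T | T
Counterexample at row 3: with b=F, w=T, the formula is F.

No, it is not a tautology.


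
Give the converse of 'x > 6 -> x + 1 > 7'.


The converse of (P → Q) is (Q → P). It is not in general equivalent to the original.
Here P = 'x > 6' and Q = 'x + 1 > 7'.

If x + 1 > 7, then x > 6.


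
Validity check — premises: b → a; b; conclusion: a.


This matches the form of modus ponens: the conclusion follows in every model of the premises.

Valid.


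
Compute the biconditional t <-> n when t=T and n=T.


Biconditional is true when both operands have the same truth value.
Substitute: t=T, n=T.
T <-> T evaluates to T.

T


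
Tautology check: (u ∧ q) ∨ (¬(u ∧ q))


Build the truth table over {q, u}:
q | u | φ
---------
F | F | T
T | F | T
F | T | T
T | T | T
Every row evaluates to true.

Yes, it is a tautology.


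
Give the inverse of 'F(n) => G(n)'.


The inverse of (P → Q) is (¬P → ¬Q). It is equivalent to the converse, not to the original.
Here P = 'F(n)' and Q = 'G(n)'.

If not (F(n)), then not (G(n)).


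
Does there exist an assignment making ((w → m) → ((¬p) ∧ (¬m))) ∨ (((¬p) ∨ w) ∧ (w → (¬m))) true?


Search for a satisfying assignment over {m, p, w}.
Try m=F, p=F, w=F: the formula evaluates to T.
A satisfying assignment exists.

Satisfiable.


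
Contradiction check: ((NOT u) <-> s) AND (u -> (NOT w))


Truth table over {s, u, w}:
s | u | w | φ
-------------
F | F | F | F
T | F | F | T
F | T | F | T
T | T | F | F
F | F | T | F
T | F | T | T
F | T | T | F
T | T | T | F
Satisfying assignment at row 2: s=T, u=F, w=F gives T.

No, it is not a contradiction.


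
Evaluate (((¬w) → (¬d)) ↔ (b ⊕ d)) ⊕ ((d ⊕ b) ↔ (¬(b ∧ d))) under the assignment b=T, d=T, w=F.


Substitute b=T, d=T, w=F:
¬w = T
¬d = F
(¬w) → (¬d) = T → F = F
b ⊕ d = T ⊕ T = F
((¬w) → (¬d)) ↔ (b ⊕ d) = F ↔ F = T
d ⊕ b = T ⊕ T = F
b ∧ d = T ∧ T = T
¬(b ∧ d) = F
(d ⊕ b) ↔ (¬(b ∧ d)) = F ↔ F = T
(((¬w) → (¬d)) ↔ (b ⊕ d)) ⊕ ((d ⊕ b) ↔ (¬(b ∧ d))) = T ⊕ T = F

F


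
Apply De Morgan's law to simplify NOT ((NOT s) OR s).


De Morgan: the negation of a disjunction is the conjunction of the negations.
Distribute NOT across OR, flipping it to AND, and negate each literal.

s AND (NOT s)


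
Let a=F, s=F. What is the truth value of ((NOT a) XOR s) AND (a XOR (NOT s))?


Substitute a=F, s=F:
NOT a = T
(NOT a) XOR s = T XOR F = T
NOT s = T
a XOR (NOT s) = F XOR T = T
((NOT a) XOR s) AND (a XOR (NOT s)) = T AND T = T

T


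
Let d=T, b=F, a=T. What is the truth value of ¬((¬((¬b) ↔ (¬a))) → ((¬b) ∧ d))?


Substitute d=T, b=F, a=T:
¬b = T
¬a = F
(¬b) ↔ (¬a) = T ↔ F = F
¬((¬b) ↔ (¬a)) = T
¬b = T
(¬b) ∧ d = T ∧ T = T
(¬((¬b) ↔ (¬a))) → ((¬b) ∧ d) = T → T = T
¬((¬((¬b) ↔ (¬a))) → ((¬b) ∧ d)) = F

F


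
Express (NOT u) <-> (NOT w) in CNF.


Step 1: Rewrite (¬u) ↔ (¬w) as ((¬u) → (¬w)) ∧ ((¬w) → (¬u)).
Step 2: Rewrite each implication as a disjunction.
Step 3: Eliminate any double negations (¬¬X = X).

(u OR (NOT w)) AND (w OR (NOT u))


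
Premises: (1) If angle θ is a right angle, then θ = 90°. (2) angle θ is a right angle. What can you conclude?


Modus ponens: from (P → Q) and P, infer Q.
P = 'angle θ is a right angle' is asserted, and P → Q holds, so Q follows.

θ = 90°.


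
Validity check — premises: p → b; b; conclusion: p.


This is affirming the consequent (fallacy). There exist truth assignments where the premises are all true but the conclusion is false.

Invalid.


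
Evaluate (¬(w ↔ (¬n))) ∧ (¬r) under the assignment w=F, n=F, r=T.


Substitute w=F, n=F, r=T:
¬n = T
w ↔ (¬n) = F ↔ T = F
¬(w ↔ (¬n)) = T
¬r = F
(¬(w ↔ (¬n))) ∧ (¬r) = T ∧ F = F

F


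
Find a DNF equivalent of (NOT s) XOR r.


Step 1: (¬s) ⊕ r is true exactly when they disagree: ((¬s) ∧ ¬r) ∨ (¬(¬s) ∧ r).
Step 2: Eliminate any double negations (¬¬X = X).

((NOT s) AND (NOT r)) OR (s AND r)


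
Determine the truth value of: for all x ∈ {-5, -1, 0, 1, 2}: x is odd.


Evaluate the predicate on each element: -5:T, -1:T, 0:F, 1:T, 2:F.
Counterexample x = 0 fails the predicate.

F


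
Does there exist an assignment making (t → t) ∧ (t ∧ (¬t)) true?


Check all 2 assignments over {t}:
t | φ
-----
F | F
T | F
No assignment makes the formula true.

Unsatisfiable.


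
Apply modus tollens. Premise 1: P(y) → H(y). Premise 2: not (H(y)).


Modus tollens: from (P → Q) and ¬Q, infer ¬P.
Q = 'H(y)' is denied; since P → Q, P must also fail.

Not (P(y)).


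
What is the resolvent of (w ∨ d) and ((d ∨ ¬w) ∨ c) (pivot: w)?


The clauses contain complementary literals w and ¬w.
Resolution eliminates this pair and disjoins the remaining literals (merging duplicates).

(d ∨ c)


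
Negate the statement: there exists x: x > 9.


¬(for all x: φ) = there exists x: ¬φ, and ¬(there exists x: φ) = for all x: ¬φ.
Apply to the existential statement.

for all x: NOT(x > 9)


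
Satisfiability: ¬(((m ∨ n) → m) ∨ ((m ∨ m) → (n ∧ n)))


Check all 4 assignments over {m, n}:
m | n | φ
---------
F | F | F
T | F | F
F | T | F
T | T | F
No assignment makes the formula true.

Unsatisfiable.


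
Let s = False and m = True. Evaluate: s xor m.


Exclusive or is true when exactly one operand is true.
Substitute: s=False, m=True.
False xor True evaluates to True.

True


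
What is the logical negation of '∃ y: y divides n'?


¬(∀ x: φ) = ∃ x: ¬φ, and ¬(∃ x: φ) = ∀ x: ¬φ.
Apply to the existential statement.

∀ y: ¬(y divides n)


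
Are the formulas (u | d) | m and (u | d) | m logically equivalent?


Compare truth tables:
d | m | u | φ | ψ
-----------------
False | False | False | False | False
True | False | False | True | True
False | True | False | True | True
True | True | False | True | True
False | False | True | True | True
True | False | True | True | True
False | True | True | True | True
True | True | True | True | True
The columns φ and ψ agree on every row.

Yes, they are logically equivalent.


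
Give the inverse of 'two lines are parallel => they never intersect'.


The inverse of (P → Q) is (¬P → ¬Q). It is equivalent to the converse, not to the original.
Here P = 'two lines are parallel' and Q = 'they never intersect'.

If not (two lines are parallel), then not (they never intersect).


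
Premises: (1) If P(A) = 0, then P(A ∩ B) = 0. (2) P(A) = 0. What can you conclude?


Modus ponens: from (P → Q) and P, infer Q.
P = 'P(A) = 0' is asserted, and P → Q holds, so Q follows.

P(A ∩ B) = 0.


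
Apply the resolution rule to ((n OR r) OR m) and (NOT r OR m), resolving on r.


The clauses contain complementary literals r and NOTr.
Resolution eliminates this pair and disjoins the remaining literals (merging duplicates).

(m OR n)


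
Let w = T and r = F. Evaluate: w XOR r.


Exclusive or is true when exactly one operand is true.
Substitute: w=T, r=F.
T XOR F evaluates to T.

T


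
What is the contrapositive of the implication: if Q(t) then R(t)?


The contrapositive of (P → Q) is (¬Q → ¬P); it is logically equivalent to the original.
Here P = 'Q(t)' and Q = 'R(t)'.

If not (R(t)), then not (Q(t)).


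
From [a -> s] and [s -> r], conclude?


Hypothetical syllogism: from (P → Q) and (Q → R), infer (P → R).
Chain the two implications through the shared middle term 's'.

a -> r


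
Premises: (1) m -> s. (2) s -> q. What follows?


Hypothetical syllogism: from (P → Q) and (Q → R), infer (P → R).
Chain the two implications through the shared middle term 's'.

m -> q


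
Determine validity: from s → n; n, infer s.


This is affirming the consequent (fallacy). There exist truth assignments where the premises are all true but the conclusion is false.

Invalid.


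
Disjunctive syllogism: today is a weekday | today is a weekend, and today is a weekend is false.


Disjunctive syllogism: from (P ∨ Q) and ¬P, infer Q.
One disjunct, 'today is a weekend', is ruled out; the other must hold.

today is a weekday


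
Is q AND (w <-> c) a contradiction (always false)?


Truth table over {c, q, w}:
c | q | w | φ
-------------
F | F | F | F
T | F | F | F
F | T | F | T
T | T | F | F
F | F | T | F
T | F | T | F
F | T | T | F
T | T | T | T
Satisfying assignment at row 3: c=F, q=T, w=F gives T.

No, it is not a contradiction.


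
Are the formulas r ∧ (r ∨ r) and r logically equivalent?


Compare truth tables:
r | φ | ψ
---------
F | F | F
T | T | T
The columns φ and ψ agree on every row.

Yes, they are logically equivalent.


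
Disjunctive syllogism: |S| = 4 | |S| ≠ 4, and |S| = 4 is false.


Disjunctive syllogism: from (P ∨ Q) and ¬P, infer Q.
One disjunct, '|S| = 4', is ruled out; the other must hold.

|S| ≠ 4


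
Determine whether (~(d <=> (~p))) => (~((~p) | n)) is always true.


Build the truth table over {d, n, p}:
d | n | p | φ
-------------
False | False | False | False
True | False | False | True
False | True | False | False
True | True | False | True
False | False | True | True
True | False | True | True
False | True | True | True
True | True | True | False
Counterexample at row 1: with d=False, n=False, p=False, the formula is False.

No, it is not a tautology.


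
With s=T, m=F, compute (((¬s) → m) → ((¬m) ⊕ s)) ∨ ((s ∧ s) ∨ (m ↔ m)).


Substitute s=T, m=F:
¬s = F
(¬s) → m = F → F = T
¬m = T
(¬m) ⊕ s = T ⊕ T = F
((¬s) → m) → ((¬m) ⊕ s) = T → F = F
s ∧ s = T ∧ T = T
m ↔ m = F ↔ F = T
(s ∧ s) ∨ (m ↔ m) = T ∨ T = T
(((¬s) → m) → ((¬m) ⊕ s)) ∨ ((s ∧ s) ∨ (m ↔ m)) = F ∨ T = T

T


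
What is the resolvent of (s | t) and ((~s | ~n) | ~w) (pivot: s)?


The clauses contain complementary literals s and ~s.
Resolution eliminates this pair and disjoins the remaining literals (merging duplicates).

((t | ~n) | ~w)


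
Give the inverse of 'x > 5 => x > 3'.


The inverse of (P → Q) is (¬P → ¬Q). It is equivalent to the converse, not to the original.
Here P = 'x > 5' and Q = 'x > 3'.

If not (x > 5), then not (x > 3).


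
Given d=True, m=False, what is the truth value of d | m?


Disjunction is false only when both operands are false.
Substitute: d=True, m=False.
True | False evaluates to True.

True


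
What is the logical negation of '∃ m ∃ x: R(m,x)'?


Negation flips each quantifier (∀↔∃) and negates the inner predicate.
¬(∃ m ∃ x: φ) = ∀ m ∀ x: ¬φ.

∀ m ∀ x: ¬(R(m,x))


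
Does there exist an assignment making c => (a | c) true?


Search for a satisfying assignment over {a, c}.
Try a=False, c=False: the formula evaluates to True.
A satisfying assignment exists.

Satisfiable.


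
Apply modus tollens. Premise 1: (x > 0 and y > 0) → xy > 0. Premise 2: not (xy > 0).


Modus tollens: from (P → Q) and ¬Q, infer ¬P.
Q = 'xy > 0' is denied; since P → Q, P must also fail.

Not ((x > 0 and y > 0)).


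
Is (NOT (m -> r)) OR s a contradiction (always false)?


Truth table over {m, r, s}:
m | r | s | φ
-------------
F | F | F | F
T | F | F | T
F | T | F | F
T | T | F | F
F | F | T | T
T | F | T | T
F | T | T | T
T | T | T | T
Satisfying assignment at row 2: m=T, r=F, s=F gives T.

No, it is not a contradiction.


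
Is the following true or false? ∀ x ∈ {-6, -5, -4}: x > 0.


Evaluate the predicate on each element: -6:F, -5:F, -4:F.
Counterexample x = -6 fails the predicate.

F


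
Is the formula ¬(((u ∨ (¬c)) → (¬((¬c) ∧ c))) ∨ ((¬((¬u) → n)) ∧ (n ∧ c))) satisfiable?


Check all 8 assignments over {c, n, u}:
c | n | u | φ
-------------
F | F | F | F
T | F | F | F
F | T | F | F
T | T | F | F
F | F | T | F
T | F | T | F
F | T | T | F
T | T | T | F
No assignment makes the formula true.

Unsatisfiable.


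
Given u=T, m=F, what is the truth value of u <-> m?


Biconditional is true when both operands have the same truth value.
Substitute: u=T, m=F.
T <-> F evaluates to F.

F


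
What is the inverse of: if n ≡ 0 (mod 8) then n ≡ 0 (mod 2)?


The inverse of (P → Q) is (¬P → ¬Q). It is equivalent to the converse, not to the original.
Here P = 'n ≡ 0 (mod 8)' and Q = 'n ≡ 0 (mod 2)'.

If not (n ≡ 0 (mod 8)), then not (n ≡ 0 (mod 2)).


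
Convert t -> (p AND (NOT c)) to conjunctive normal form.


Step 1: Rewrite t → (p ∧ (¬c)) as ¬t ∨ (p ∧ (¬c)).
Step 2: Distribute ∨ over ∧.

((NOT t) OR p) AND ((NOT t) OR (NOT c))


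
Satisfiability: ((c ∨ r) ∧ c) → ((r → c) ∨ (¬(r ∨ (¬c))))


Search for a satisfying assignment over {c, r}.
Try c=F, r=F: the formula evaluates to T.
A satisfying assignment exists.

Satisfiable.


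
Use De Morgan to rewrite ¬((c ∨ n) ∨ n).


De Morgan: the negation of a disjunction is the conjunction of the negations.
Distribute ¬ across ∨, flipping it to ∧, and negate each literal.

((¬c) ∧ (¬n)) ∧ (¬n)


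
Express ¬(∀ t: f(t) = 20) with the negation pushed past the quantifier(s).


¬(∀ x: φ) = ∃ x: ¬φ, and ¬(∃ x: φ) = ∀ x: ¬φ.
Apply to the universal statement.

∃ t: ¬(f(t) = 20)


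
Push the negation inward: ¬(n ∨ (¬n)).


De Morgan: the negation of a disjunction is the conjunction of the negations.
Distribute ¬ across ∨, flipping it to ∧, and negate each literal.

(¬n) ∧ n


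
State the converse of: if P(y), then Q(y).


The converse of (P → Q) is (Q → P). It is not in general equivalent to the original.
Here P = 'P(y)' and Q = 'Q(y)'.

If Q(y), then P(y).


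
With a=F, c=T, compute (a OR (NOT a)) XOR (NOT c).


Substitute a=F, c=T:
NOT a = T
a OR (NOT a) = F OR T = T
NOT c = F
(a OR (NOT a)) XOR (NOT c) = T XOR F = T

T


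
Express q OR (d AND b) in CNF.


Step 1: Distribute ∨ over ∧: q ∨ (d ∧ b) = (q ∨ d) ∧ (q ∨ b).

(q OR d) AND (q OR b)


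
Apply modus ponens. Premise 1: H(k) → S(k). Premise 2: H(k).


Modus ponens: from (P → Q) and P, infer Q.
P = 'H(k)' is asserted, and P → Q holds, so Q follows.

S(k).


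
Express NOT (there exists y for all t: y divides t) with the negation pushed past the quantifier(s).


Negation flips each quantifier (∀↔∃) and negates the inner predicate.
¬(there exists y for all t: φ) = for all y there exists t: ¬φ.

for all y there exists t: NOT(y divides t)


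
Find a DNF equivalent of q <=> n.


Step 1: q ↔ n is true exactly when both agree: (q ∧ n) ∨ (¬q ∧ ¬n).

(q & n) | ((~q) & (~n))


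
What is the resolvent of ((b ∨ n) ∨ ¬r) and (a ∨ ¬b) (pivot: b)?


The clauses contain complementary literals b and ¬b.
Resolution eliminates this pair and disjoins the remaining literals (merging duplicates).

((¬r ∨ n) ∨ a)


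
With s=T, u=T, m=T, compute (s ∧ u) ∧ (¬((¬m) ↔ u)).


Substitute s=T, u=T, m=T:
s ∧ u = T ∧ T = T
¬m = F
(¬m) ↔ u = F ↔ T = F
¬((¬m) ↔ u) = T
(s ∧ u) ∧ (¬((¬m) ↔ u)) = T ∧ T = T

T


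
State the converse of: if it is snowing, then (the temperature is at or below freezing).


The converse of (P → Q) is (Q → P). It is not in general equivalent to the original.
Here P = 'it is snowing' and Q = '(the temperature is at or below freezing)'.

If (the temperature is at or below freezing), then it is snowing.


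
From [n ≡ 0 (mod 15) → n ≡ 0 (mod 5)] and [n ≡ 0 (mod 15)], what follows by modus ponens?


Modus ponens: from (P → Q) and P, infer Q.
P = 'n ≡ 0 (mod 15)' is asserted, and P → Q holds, so Q follows.

n ≡ 0 (mod 5).


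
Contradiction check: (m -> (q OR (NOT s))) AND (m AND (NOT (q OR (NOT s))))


Truth table over {m, q, s}:
m | q | s | φ
-------------
F | F | F | F
T | F | F | F
F | T | F | F
T | T | F | F
F | F | T | F
T | F | T | F
F | T | T | F
T | T | T | F
Every row is false.

Yes, it is a contradiction.


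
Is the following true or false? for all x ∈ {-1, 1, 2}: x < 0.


Evaluate the predicate on each element: -1:T, 1:F, 2:F.
Counterexample x = 1 fails the predicate.

F


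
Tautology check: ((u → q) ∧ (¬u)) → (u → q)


Build the truth table over {q, u}:
q | u | φ
---------
F | F | T
T | F | T
F | T | T
T | T | T
Every row evaluates to true.

Yes, it is a tautology.


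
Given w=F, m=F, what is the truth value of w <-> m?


Biconditional is true when both operands have the same truth value.
Substitute: w=F, m=F.
F <-> F evaluates to T.

T


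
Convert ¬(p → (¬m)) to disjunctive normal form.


Step 1: Rewrite implication then negate: ¬(¬p ∨ (¬m)) = p ∧ ¬(¬m).
Step 2: Eliminate any double negations (¬¬X = X).

p ∧ m


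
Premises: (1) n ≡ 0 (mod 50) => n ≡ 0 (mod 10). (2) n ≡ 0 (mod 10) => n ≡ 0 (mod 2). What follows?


Hypothetical syllogism: from (P → Q) and (Q → R), infer (P → R).
Chain the two implications through the shared middle term 'n ≡ 0 (mod 10)'.

n ≡ 0 (mod 50) => n ≡ 0 (mod 2)


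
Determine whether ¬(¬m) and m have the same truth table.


Compare truth tables:
m | φ | ψ
---------
F | F | F
T | T | T
The columns φ and ψ agree on every row.

Yes, they are logically equivalent.


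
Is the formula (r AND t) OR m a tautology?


Build the truth table over {m, r, t}:
m | r | t | φ
-------------
F | F | F | F
T | F | F | T
F | T | F | F
T | T | F | T
F | F | T | F
T | F | T | T
F | T | T | T
T | T | T | T
Counterexample at row 1: with m=F, r=F, t=F, the formula is F.

No, it is not a tautology.


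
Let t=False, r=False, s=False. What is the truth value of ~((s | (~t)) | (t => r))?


Substitute t=False, r=False, s=False:
~t = True
s | (~t) = False | True = True
t => r = False => False = True
(s | (~t)) | (t => r) = True | True = True
~((s | (~t)) | (t => r)) = False

False


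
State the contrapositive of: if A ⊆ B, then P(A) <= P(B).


The contrapositive of (P → Q) is (¬Q → ¬P); it is logically equivalent to the original.
Here P = 'A ⊆ B' and Q = 'P(A) <= P(B)'.

If not (P(A) <= P(B)), then not (A ⊆ B).


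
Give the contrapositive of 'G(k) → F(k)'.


The contrapositive of (P → Q) is (¬Q → ¬P); it is logically equivalent to the original.
Here P = 'G(k)' and Q = 'F(k)'.

If not (F(k)), then not (G(k)).


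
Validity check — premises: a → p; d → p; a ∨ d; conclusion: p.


This matches the form of proof by cases: the conclusion follows in every model of the premises.

Valid.


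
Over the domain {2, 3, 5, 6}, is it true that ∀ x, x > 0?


Evaluate the predicate on each element: 2:T, 3:T, 5:T, 6:T.
Every element satisfies the predicate.

T


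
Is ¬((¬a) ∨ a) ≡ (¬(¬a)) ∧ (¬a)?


Compare truth tables:
a | φ | ψ
---------
F | F | F
T | F | F
The columns φ and ψ agree on every row.

Yes, they are logically equivalent.


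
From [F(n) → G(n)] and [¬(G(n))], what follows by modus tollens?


Modus tollens: from (P → Q) and ¬Q, infer ¬P.
Q = 'G(n)' is denied; since P → Q, P must also fail.

Not (F(n)).


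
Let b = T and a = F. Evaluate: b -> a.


Implication is false only when antecedent is true and consequent is false.
Substitute: b=T, a=F.
T -> F evaluates to F.

F


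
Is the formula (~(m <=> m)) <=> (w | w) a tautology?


Build the truth table over {m, w}:
m | w | φ
---------
False | False | True
True | False | True
False | True | False
True | True | False
Counterexample at row 3: with m=False, w=True, the formula is False.

No, it is not a tautology.


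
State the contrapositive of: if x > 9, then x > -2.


The contrapositive of (P → Q) is (¬Q → ¬P); it is logically equivalent to the original.
Here P = 'x > 9' and Q = 'x > -2'.

If not (x > -2), then not (x > 9).


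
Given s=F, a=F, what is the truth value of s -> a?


Implication is false only when antecedent is true and consequent is false.
Substitute: s=F, a=F.
F -> F evaluates to T.

T


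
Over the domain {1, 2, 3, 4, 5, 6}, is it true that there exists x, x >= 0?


Evaluate the predicate on each element: 1:T, 2:T, 3:T, 4:T, 5:T, 6:T.
Witness x = 1 satisfies the predicate.

T


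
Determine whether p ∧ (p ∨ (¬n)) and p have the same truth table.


Compare truth tables:
n | p | φ | ψ
-------------
F | F | F | F
T | F | F | F
F | T | T | T
T | T | T | T
The columns φ and ψ agree on every row.

Yes, they are logically equivalent.


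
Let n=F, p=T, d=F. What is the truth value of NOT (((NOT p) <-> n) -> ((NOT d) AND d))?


Substitute n=F, p=T, d=F:
NOT p = F
(NOT p) <-> n = F <-> F = T
NOT d = T
(NOT d) AND d = T AND F = F
((NOT p) <-> n) -> ((NOT d) AND d) = T -> F = F
NOT (((NOT p) <-> n) -> ((NOT d) AND d)) = T

T


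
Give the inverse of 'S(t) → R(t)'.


The inverse of (P → Q) is (¬P → ¬Q). It is equivalent to the converse, not to the original.
Here P = 'S(t)' and Q = 'R(t)'.

If not (S(t)), then not (R(t)).


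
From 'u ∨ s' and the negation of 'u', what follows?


Disjunctive syllogism: from (P ∨ Q) and ¬P, infer Q.
One disjunct, 'u', is ruled out; the other must hold.

s


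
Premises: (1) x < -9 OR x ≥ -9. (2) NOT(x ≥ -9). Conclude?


Disjunctive syllogism: from (P ∨ Q) and ¬P, infer Q.
One disjunct, 'x ≥ -9', is ruled out; the other must hold.

x < -9


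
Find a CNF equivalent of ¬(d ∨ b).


Step 1: Apply De Morgan: ¬(d ∨ b) = ¬d ∧ ¬b.

(¬d) ∧ (¬b)


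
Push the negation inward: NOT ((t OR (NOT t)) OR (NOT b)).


De Morgan: the negation of a disjunction is the conjunction of the negations.
Distribute NOT across OR, flipping it to AND, and negate each literal.

((NOT t) AND t) AND b


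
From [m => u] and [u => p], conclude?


Hypothetical syllogism: from (P → Q) and (Q → R), infer (P → R).
Chain the two implications through the shared middle term 'u'.

m => p


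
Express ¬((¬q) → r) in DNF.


Step 1: Rewrite implication then negate: ¬(¬(¬q) ∨ r) = (¬q) ∧ ¬r.

(¬q) ∧ (¬r)
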